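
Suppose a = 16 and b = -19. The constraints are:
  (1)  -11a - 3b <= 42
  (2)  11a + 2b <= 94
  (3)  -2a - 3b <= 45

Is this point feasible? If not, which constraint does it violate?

Constraint (2): 11a + 2b = 138, which is not ≤ 94. All other constraints are satisfied.

not feasible — violates (2)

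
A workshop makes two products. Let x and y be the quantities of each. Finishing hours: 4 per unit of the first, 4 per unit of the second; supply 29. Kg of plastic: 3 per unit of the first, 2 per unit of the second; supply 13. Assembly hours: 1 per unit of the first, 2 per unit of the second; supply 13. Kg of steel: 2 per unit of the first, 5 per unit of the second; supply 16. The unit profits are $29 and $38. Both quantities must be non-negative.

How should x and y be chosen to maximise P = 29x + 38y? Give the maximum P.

x = 3, y = 2, maximum P = 163

At the optimal vertex, 3x + 2y = 13 and 2x + 5y = 16.
Solving simultaneously gives x = 3, y = 2.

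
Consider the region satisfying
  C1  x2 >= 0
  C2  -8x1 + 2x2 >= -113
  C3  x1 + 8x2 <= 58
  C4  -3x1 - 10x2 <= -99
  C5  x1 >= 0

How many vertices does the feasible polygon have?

Of the 10 pairwise boundary intersections, those satisfying every inequality are:
  (170/11, 117/22)
  (664/43, 453/86)
  (106/7, 75/14)

3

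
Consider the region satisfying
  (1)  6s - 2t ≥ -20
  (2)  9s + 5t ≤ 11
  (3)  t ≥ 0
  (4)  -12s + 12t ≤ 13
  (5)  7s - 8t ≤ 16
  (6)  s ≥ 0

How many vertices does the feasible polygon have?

4

Intersecting each pair of boundary lines and keeping only the points that satisfy every inequality leaves:
  (11/9, 0)
  (67/168, 83/56)
  (0, 0)
  (0, 13/12)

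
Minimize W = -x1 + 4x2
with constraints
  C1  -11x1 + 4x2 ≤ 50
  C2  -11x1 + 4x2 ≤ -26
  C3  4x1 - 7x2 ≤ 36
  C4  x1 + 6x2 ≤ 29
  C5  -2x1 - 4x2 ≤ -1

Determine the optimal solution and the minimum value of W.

Extreme points and W = -x1 + 4x2:
  (136/35, 293/70) → W = 90/7
  (27/13, -41/52) → W = -68/13
  (419/31, 80/31) → W = -99/31
  (151/30, -34/15) → W = -141/10

x1 = 151/30, x2 = -34/15, minimum W = -141/10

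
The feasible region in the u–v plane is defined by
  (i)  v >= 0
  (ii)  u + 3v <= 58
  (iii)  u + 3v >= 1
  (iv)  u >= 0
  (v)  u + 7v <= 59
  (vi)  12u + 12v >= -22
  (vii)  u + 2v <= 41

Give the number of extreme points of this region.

5

The feasible vertices (each the meet of two boundaries and inside every other half-plane) are:
  (1, 0)
  (41, 0)
  (0, 1/3)
  (0, 59/7)
  (169/5, 18/5)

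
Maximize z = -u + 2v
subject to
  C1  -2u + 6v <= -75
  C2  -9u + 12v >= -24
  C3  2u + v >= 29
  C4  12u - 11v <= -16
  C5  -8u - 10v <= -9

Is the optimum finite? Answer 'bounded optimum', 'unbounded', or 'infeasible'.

The boundaries 2u + v = 29 and 12u - 11v = -16 meet at (303/34, 190/17), but that point violates -2u + 6v ≤ -75. Every candidate vertex is excluded by some other constraint, so the feasible region is empty.

infeasible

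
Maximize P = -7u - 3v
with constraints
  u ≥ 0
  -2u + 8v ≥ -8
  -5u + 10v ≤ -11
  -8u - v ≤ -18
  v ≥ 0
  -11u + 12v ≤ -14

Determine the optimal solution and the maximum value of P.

u = 9/4, v = 0, maximum P = -63/4

Feasible corners and P = -7u - 3v:
  (4, 0) → P = -28
  (191/85, 2/85) → P = -79/5
  (9/4, 0) → P = -63/4
The feasible region is unbounded (it extends along (2, 1), (4, 1)), but P strictly decreases along every unbounded feasible direction, so there is no improving ray and the maximum is attained at a vertex.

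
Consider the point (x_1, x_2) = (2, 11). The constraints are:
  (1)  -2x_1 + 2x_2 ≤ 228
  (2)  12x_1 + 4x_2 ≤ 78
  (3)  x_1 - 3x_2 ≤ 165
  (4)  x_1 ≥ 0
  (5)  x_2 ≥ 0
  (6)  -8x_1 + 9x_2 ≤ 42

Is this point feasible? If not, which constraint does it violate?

Constraint (6): -8x_1 + 9x_2 = 83, which is not ≤ 42. All other constraints are satisfied.

not feasible — violates (6)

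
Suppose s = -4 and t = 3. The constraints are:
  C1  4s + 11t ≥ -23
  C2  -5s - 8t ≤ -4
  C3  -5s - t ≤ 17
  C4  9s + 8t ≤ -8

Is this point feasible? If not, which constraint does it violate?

feasible

C1: 17 ≥ -23 ✓
C2: -4 ≤ -4 ✓
C3: 17 ≤ 17 ✓
C4: -12 ≤ -8 ✓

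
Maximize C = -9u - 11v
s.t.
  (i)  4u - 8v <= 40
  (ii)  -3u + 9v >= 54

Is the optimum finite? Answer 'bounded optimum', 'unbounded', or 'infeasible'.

From the feasible point (66, 28), moving in the direction (-9, -3) keeps every constraint satisfied while C increases without bound.

unbounded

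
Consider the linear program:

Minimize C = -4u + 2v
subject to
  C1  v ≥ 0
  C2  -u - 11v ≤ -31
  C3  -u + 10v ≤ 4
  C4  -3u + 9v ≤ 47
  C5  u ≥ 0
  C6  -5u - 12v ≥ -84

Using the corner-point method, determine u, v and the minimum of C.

u = 552/43, v = 71/43, minimum C = -2066/43

Corner points and C = -4u + 2v:
  (38/3, 5/3) → C = -142/3
  (552/43, 71/43) → C = -2066/43
  (396/31, 52/31) → C = -1480/31

The binding constraints are -u - 11v = -31 and -5u - 12v = -84.
Solving simultaneously gives u = 552/43, v = 71/43.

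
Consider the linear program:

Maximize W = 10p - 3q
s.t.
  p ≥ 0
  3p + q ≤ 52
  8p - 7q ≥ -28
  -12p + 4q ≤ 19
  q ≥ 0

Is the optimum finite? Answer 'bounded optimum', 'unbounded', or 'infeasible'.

Vertices and W = 10p - 3q:
  (0, 4) → W = -12
  (0, 0) → W = 0
  (336/29, 500/29) → W = 1860/29
  (52/3, 0) → W = 520/3
The feasible region has finitely many vertices and no improving ray; the maximum is 520/3 at (52/3, 0).

bounded optimum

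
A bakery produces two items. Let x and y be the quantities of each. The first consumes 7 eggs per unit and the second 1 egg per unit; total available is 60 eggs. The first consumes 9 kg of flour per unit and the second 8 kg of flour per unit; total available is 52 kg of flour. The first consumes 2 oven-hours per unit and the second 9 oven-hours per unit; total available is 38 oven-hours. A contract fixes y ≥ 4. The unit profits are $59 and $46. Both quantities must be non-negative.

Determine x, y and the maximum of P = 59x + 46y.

x = 1, y = 4, maximum P = 243

Corner points and P = 59x + 46y:
  (0, 38/9) → P = 1748/9
  (0, 4) → P = 184
  (1, 4) → P = 243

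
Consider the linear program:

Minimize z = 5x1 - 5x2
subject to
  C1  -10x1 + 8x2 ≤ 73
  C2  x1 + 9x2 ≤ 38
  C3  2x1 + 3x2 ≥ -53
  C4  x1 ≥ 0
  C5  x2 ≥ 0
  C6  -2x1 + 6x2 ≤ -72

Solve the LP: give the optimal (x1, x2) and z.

x1 = 36, x2 = 0, minimum z = 180

Feasible corners and z = 5x1 - 5x2:
  (38, 0) → z = 190
  (73/2, 1/6) → z = 545/3
  (36, 0) → z = 180

At the optimal vertex, x2 = 0 and -2x1 + 6x2 = -72.
Solving simultaneously gives x1 = 36, x2 = 0.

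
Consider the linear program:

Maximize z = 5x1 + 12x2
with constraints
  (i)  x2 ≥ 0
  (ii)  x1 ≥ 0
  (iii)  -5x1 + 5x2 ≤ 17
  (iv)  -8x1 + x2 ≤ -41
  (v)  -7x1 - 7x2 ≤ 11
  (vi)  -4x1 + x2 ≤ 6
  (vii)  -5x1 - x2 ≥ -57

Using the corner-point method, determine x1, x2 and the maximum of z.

Corner points and z = 5x1 + 12x2:
  (41/8, 0) → z = 205/8
  (57/5, 0) → z = 57
  (222/35, 341/35) → z = 5202/35
  (134/15, 37/3) → z = 578/3

At the optimal vertex, -5x1 + 5x2 = 17 and -5x1 - x2 = -57.
Solving simultaneously gives x1 = 134/15, x2 = 37/3.

x1 = 134/15, x2 = 37/3, maximum z = 578/3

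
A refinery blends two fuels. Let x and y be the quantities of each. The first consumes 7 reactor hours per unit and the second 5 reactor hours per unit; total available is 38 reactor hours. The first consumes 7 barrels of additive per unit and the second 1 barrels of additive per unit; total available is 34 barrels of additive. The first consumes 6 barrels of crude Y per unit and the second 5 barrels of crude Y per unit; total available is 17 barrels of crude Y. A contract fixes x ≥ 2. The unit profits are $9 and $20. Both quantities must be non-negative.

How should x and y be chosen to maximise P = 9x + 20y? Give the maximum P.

x = 2, y = 1, maximum P = 38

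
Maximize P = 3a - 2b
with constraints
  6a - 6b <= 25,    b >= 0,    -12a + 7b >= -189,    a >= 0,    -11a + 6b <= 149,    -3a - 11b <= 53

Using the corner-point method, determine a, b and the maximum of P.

a = 959/30, b = 139/5, maximum P = 403/10

Extreme points and P = 3a - 2b:
  (25/6, 0) → P = 25/2
  (959/30, 139/5) → P = 403/10
  (0, 0) → P = 0
  (0, 149/6) → P = -149/3
The feasible region is unbounded (it extends along (6, 11), (7, 12)), but P strictly decreases along every unbounded feasible direction, so there is no improving ray and the maximum is attained at a vertex.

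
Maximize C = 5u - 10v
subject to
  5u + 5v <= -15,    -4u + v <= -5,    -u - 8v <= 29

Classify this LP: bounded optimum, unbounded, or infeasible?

bounded optimum

Feasible corners and C = 5u - 10v:
  (2/5, -17/5) → C = 36
  (5/7, -26/7) → C = 285/7
  (1/3, -11/3) → C = 115/3
The feasible region has finitely many vertices and no improving ray; the maximum is 285/7 at (5/7, -26/7).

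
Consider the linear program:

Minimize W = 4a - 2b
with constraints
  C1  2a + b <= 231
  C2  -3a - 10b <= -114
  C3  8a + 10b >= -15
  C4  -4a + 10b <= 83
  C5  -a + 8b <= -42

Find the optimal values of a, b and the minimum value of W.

a = 666/17, b = -6/17, minimum W = 2676/17

Vertices and W = 4a - 2b:
  (2196/17, -465/17) → W = 9714/17
  (1890/17, 147/17) → W = 7266/17
  (666/17, -6/17) → W = 2676/17

At the optimal vertex, -3a - 10b = -114 and -a + 8b = -42.
Solving simultaneously gives a = 666/17, b = -6/17.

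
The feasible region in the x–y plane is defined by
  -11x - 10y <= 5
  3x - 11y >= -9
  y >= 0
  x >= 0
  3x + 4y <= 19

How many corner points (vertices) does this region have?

4

Of the 10 pairwise boundary intersections, those satisfying every inequality are:
  (0, 9/11)
  (173/45, 28/15)
  (0, 0)
  (19/3, 0)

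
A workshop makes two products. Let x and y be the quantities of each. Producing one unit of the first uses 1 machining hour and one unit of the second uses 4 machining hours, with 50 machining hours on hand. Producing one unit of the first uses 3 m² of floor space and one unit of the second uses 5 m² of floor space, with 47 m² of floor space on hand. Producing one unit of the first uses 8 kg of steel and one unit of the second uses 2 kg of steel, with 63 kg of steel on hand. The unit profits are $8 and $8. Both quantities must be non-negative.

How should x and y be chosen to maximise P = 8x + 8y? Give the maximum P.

x = 13/2, y = 11/2, maximum P = 96

At the optimal vertex, 3x + 5y = 47 and 8x + 2y = 63.
Solving simultaneously gives x = 13/2, y = 11/2.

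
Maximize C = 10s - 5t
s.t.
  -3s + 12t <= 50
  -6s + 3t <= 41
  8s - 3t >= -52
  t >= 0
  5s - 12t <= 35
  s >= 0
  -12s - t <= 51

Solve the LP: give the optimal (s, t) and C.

Vertices and C = 10s - 5t:
  (85/2, 355/24) → C = 8425/24
  (0, 25/6) → C = -125/6
  (7, 0) → C = 70
  (0, 0) → C = 0

s = 85/2, t = 355/24, maximum C = 8425/24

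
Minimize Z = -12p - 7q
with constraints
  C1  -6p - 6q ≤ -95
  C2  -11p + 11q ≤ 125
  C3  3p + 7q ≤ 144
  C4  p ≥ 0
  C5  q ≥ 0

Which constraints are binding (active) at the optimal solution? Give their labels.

C3 and C5

Feasible corners and Z = -12p - 7q:
  (295/132, 1795/132) → Z = -16105/132
  (95/6, 0) → Z = -190
  (709/110, 1959/110) → Z = -22221/110
  (48, 0) → Z = -576

The minimum is at (48, 0). Substituting into each constraint, equality holds for C3 and C5; the remaining constraints have slack.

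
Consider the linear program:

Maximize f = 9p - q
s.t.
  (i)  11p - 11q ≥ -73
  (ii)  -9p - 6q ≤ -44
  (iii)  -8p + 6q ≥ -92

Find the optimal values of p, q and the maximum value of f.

Vertices and f = 9p - q:
  (46/165, 1141/165) → f = -727/165
  (725/11, 798/11) → f = 5727/11
  (8, -14/3) → f = 230/3

p = 725/11, q = 798/11, maximum f = 5727/11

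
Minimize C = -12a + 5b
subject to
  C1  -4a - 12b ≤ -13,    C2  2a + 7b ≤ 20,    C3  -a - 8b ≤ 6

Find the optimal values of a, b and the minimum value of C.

a = 202/9, b = -32/9, minimum C = -2584/9

Corner points and C = -12a + 5b:
  (-149/4, 27/2) → C = 1029/2
  (44/5, -37/20) → C = -2297/20
  (202/9, -32/9) → C = -2584/9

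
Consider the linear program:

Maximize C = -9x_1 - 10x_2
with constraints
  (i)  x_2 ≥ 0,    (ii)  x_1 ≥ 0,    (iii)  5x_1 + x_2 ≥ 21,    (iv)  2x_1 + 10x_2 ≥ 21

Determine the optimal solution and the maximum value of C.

x_1 = 63/16, x_2 = 21/16, maximum C = -777/16

The feasible region is unbounded (it extends along (0, 1), (1, 0)), but C strictly decreases along every unbounded feasible direction, so there is no improving ray and the maximum is attained at a vertex.

The binding constraints are 5x_1 + x_2 = 21 and 2x_1 + 10x_2 = 21.
Solving simultaneously gives x_1 = 63/16, x_2 = 21/16.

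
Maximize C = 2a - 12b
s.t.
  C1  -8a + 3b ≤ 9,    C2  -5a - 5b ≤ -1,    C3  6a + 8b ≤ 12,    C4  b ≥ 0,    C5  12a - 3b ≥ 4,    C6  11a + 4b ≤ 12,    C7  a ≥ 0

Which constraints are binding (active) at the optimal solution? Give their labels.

Vertices and C = 2a - 12b:
  (34/57, 20/19) → C = -652/57
  (3/4, 15/16) → C = -39/4
  (1/3, 0) → C = 2/3
  (12/11, 0) → C = 24/11

The maximum is at (12/11, 0). Substituting into each constraint, equality holds for C4 and C6; the remaining constraints have slack.

C4 and C6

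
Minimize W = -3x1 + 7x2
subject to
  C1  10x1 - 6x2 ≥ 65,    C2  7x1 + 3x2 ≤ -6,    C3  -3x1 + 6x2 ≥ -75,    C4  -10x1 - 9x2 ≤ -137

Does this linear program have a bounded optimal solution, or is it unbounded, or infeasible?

The boundaries 10x1 - 6x2 = 65 and 7x1 + 3x2 = -6 meet at (53/24, -515/72), but that point violates -10x1 - 9x2 ≤ -137. Every candidate vertex is excluded by some other constraint, so the feasible region is empty.

infeasible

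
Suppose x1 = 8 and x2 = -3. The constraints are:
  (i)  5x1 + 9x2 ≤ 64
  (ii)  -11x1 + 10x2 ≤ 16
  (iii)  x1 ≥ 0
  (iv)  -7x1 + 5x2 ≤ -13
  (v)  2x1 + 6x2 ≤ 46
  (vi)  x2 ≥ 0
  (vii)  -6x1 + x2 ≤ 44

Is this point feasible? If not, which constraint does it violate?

not feasible — violates (vi)

Constraint (vi): x2 = -3, which is not ≥ 0. All other constraints are satisfied.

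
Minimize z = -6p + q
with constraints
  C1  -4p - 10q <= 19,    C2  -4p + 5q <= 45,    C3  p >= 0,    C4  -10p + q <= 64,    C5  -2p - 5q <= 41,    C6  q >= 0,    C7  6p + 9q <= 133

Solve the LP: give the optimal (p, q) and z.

p = 133/6, q = 0, minimum z = -133

Vertices and z = -6p + q:
  (0, 9) → z = 9
  (130/33, 401/33) → z = -379/33
  (0, 0) → z = 0
  (133/6, 0) → z = -133

The optimum lies where q = 0 and 6p + 9q = 133.
Solving simultaneously gives p = 133/6, q = 0.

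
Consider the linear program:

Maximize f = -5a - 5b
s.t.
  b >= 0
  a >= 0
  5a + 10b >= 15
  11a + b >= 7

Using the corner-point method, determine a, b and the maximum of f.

a = 11/21, b = 26/21, maximum f = -185/21

Extreme points and f = -5a - 5b:
  (3, 0) → f = -15
  (0, 7) → f = -35
  (11/21, 26/21) → f = -185/21
The feasible region is unbounded (it extends along (0, 1), (1, 0)), but f strictly decreases along every unbounded feasible direction, so there is no improving ray and the maximum is attained at a vertex.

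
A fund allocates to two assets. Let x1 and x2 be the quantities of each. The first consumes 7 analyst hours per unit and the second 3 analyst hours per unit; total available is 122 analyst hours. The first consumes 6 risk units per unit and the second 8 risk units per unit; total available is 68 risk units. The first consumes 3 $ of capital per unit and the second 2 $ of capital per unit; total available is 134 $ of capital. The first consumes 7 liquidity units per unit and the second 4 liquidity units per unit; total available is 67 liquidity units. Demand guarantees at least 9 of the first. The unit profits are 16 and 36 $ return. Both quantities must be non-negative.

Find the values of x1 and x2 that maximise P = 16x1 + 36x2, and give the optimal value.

x1 = 9, x2 = 1, maximum P = 180

Vertices and P = 16x1 + 36x2:
  (67/7, 0) → P = 1072/7
  (9, 0) → P = 144
  (9, 1) → P = 180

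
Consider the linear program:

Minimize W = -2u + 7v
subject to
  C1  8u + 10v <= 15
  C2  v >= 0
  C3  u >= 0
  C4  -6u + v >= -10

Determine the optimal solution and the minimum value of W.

Extreme points and W = -2u + 7v:
  (0, 3/2) → W = 21/2
  (115/68, 5/34) → W = -40/17
  (0, 0) → W = 0
  (5/3, 0) → W = -10/3

At the optimal vertex, v = 0 and -6u + v = -10.
Solving simultaneously gives u = 5/3, v = 0.

u = 5/3, v = 0, minimum W = -10/3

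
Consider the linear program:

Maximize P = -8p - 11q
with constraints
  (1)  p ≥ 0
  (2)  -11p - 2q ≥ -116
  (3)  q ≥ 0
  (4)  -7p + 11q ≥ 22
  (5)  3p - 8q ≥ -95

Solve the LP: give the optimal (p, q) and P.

p = 0, q = 2, maximum P = -22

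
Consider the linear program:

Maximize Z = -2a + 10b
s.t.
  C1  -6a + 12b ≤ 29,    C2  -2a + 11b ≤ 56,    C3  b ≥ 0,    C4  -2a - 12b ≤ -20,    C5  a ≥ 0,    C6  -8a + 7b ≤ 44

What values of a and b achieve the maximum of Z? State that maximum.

a = 353/42, b = 139/21, maximum Z = 1037/21

Corner points and Z = -2a + 10b:
  (353/42, 139/21) → Z = 1037/21
  (0, 29/12) → Z = 145/6
  (10, 0) → Z = -20
  (0, 5/3) → Z = 50/3
The feasible region is unbounded (it extends along (11, 2), (1, 0)), but Z strictly decreases along every unbounded feasible direction, so there is no improving ray and the maximum is attained at a vertex.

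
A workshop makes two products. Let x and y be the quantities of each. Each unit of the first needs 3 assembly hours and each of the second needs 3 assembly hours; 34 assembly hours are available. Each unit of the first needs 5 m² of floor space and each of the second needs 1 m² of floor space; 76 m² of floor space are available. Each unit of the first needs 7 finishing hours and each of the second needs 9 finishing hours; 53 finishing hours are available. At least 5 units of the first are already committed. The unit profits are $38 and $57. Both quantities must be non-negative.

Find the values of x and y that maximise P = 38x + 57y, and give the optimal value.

x = 5, y = 2, maximum P = 304

The binding constraints are 7x + 9y = 53 and x = 5.
Solving simultaneously gives x = 5, y = 2.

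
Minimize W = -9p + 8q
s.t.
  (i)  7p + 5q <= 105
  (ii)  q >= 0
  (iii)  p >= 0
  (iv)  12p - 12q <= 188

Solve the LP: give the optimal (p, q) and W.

p = 15, q = 0, minimum W = -135

Extreme points and W = -9p + 8q:
  (15, 0) → W = -135
  (0, 21) → W = 168
  (0, 0) → W = 0

The optimum lies where 7p + 5q = 105 and q = 0.
Solving simultaneously gives p = 15, q = 0.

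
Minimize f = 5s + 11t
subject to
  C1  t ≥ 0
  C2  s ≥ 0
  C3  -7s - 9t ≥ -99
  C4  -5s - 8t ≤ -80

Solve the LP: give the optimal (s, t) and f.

Vertices and f = 5s + 11t:
  (0, 11) → f = 121
  (0, 10) → f = 110
  (72/11, 65/11) → f = 1075/11

s = 72/11, t = 65/11, minimum f = 1075/11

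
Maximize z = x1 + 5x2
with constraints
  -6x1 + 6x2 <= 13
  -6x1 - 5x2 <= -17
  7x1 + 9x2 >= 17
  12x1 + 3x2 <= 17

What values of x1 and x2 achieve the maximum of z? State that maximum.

x1 = 7/10, x2 = 43/15, maximum z = 451/30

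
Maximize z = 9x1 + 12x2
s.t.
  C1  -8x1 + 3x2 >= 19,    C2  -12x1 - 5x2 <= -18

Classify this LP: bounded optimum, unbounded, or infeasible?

From the feasible point (-41/76, 93/19), moving in the direction (3, 8) keeps every constraint satisfied while z increases without bound.

unbounded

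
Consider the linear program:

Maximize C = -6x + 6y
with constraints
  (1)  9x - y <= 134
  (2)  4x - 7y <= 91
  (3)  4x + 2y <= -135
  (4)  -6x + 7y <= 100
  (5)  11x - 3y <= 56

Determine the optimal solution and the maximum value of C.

Feasible corners and C = -6x + 6y:
  (-763/36, -226/9) → C = -47/2
  (-191/2, -473/7) → C = 1173/7
  (-229/8, -41/4) → C = 441/4

x = -191/2, y = -473/7, maximum C = 1173/7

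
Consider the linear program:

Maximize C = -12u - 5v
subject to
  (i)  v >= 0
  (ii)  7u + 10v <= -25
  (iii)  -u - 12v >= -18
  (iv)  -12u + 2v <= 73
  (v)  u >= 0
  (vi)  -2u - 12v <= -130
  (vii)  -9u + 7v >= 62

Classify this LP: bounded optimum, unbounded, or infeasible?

infeasible

The boundaries -2u - 12v = -130 and -9u + 7v = 62 meet at (83/61, 647/61), but that point violates 7u + 10v ≤ -25. Every candidate vertex is excluded by some other constraint, so the feasible region is empty.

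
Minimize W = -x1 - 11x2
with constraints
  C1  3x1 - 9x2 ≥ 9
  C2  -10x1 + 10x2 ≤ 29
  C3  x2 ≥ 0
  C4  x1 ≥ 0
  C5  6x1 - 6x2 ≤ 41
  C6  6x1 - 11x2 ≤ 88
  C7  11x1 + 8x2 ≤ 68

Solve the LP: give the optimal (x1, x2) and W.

Feasible corners and W = -x1 - 11x2:
  (3, 0) → W = -3
  (228/41, 35/41) → W = -613/41
  (68/11, 0) → W = -68/11

x1 = 228/41, x2 = 35/41, minimum W = -613/41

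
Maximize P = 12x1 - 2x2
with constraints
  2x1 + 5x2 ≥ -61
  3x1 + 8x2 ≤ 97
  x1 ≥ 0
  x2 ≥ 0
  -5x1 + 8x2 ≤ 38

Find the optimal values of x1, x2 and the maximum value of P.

Corner points and P = 12x1 - 2x2:
  (97/3, 0) → P = 388
  (59/8, 599/64) → P = 2233/32
  (0, 0) → P = 0
  (0, 19/4) → P = -19/2

The binding constraints are 3x1 + 8x2 = 97 and x2 = 0.
Solving simultaneously gives x1 = 97/3, x2 = 0.

x1 = 97/3, x2 = 0, maximum P = 388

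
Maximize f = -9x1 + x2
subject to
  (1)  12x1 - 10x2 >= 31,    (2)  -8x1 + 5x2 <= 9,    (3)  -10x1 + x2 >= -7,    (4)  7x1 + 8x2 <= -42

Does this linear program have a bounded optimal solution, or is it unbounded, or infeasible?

unbounded

From the feasible point (-49/4, -89/5), moving in the direction (-5, -8) keeps every constraint satisfied while f increases without bound.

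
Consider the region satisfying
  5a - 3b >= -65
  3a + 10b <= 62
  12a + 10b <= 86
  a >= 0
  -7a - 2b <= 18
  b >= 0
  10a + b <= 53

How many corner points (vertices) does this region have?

Pairwise boundary intersections that survive every other constraint:
  (8/3, 27/5)
  (0, 31/5)
  (111/22, 28/11)
  (0, 0)
  (53/10, 0)

5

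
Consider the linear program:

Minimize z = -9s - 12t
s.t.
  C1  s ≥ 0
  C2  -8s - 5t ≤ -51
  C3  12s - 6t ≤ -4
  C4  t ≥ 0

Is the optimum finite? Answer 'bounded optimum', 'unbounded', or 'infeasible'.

From the feasible point (0, 51/5), moving in the direction (0, 1) keeps every constraint satisfied while z decreases without bound.

unbounded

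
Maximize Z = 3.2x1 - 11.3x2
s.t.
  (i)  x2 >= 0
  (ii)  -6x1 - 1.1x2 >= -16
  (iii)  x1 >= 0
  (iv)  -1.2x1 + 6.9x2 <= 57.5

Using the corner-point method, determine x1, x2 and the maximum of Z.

Corner points and Z = 3.2x1 - 11.3x2:
  (8/3, 0) → Z = 128/15
  (0, 0) → Z = 0
  (4715/4272, 3035/356) → Z = -198229/2136
  (0, 25/3) → Z = -565/6

x1 = 8/3, x2 = 0, maximum Z = 128/15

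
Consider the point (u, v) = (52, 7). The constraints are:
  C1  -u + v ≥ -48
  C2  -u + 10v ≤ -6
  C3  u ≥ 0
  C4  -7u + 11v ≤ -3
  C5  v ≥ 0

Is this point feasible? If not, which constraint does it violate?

Constraint C2: -u + 10v = 18, which is not ≤ -6. All other constraints are satisfied.

not feasible — violates C2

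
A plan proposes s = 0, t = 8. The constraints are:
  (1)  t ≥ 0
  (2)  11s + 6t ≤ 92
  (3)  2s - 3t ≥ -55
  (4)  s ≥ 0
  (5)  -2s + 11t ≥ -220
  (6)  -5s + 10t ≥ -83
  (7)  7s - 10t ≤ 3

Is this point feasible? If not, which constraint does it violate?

(1): 8 ≥ 0 ✓
(2): 48 ≤ 92 ✓
(3): -24 ≥ -55 ✓
(4): 0 ≥ 0 ✓
(5): 88 ≥ -220 ✓
(6): 80 ≥ -83 ✓
(7): -80 ≤ 3 ✓

feasible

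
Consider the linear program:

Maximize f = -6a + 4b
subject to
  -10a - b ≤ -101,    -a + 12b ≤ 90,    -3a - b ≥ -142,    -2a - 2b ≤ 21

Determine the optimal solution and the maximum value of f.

a = 102/11, b = 91/11, maximum f = -248/11

Feasible corners and f = -6a + 4b:
  (102/11, 91/11) → f = -248/11
  (223/18, -206/9) → f = -1493/9
  (1614/37, 412/37) → f = -8036/37
  (305/4, -347/4) → f = -1609/2

The binding constraints are -10a - b = -101 and -a + 12b = 90.
Solving simultaneously gives a = 102/11, b = 91/11.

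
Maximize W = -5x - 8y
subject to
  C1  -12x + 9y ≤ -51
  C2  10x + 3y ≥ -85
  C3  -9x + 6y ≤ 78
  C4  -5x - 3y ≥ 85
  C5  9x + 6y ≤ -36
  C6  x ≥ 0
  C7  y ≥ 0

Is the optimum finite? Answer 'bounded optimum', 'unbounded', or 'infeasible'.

The boundaries 10x + 3y = -85 and -5x - 3y = 85 meet at (0, -85/3), but that point violates y ≥ 0. Every candidate vertex is excluded by some other constraint, so the feasible region is empty.

infeasible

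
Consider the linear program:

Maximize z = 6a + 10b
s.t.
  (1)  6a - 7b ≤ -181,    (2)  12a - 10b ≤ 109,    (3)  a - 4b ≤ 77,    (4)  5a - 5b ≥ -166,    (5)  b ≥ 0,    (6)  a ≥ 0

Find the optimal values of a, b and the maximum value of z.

a = 441/2, b = 2537/10, maximum z = 3860

Extreme points and z = 6a + 10b:
  (2573/24, 471/4) → z = 7283/4
  (0, 181/7) → z = 1810/7
  (441/2, 2537/10) → z = 3860
  (0, 166/5) → z = 332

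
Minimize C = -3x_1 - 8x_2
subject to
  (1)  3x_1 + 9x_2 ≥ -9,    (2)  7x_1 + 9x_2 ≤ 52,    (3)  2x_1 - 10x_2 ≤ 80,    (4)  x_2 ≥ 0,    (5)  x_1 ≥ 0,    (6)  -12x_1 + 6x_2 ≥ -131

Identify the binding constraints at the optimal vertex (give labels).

Corner points and C = -3x_1 - 8x_2:
  (52/7, 0) → C = -156/7
  (0, 52/9) → C = -416/9
  (0, 0) → C = 0

The minimum is at (0, 52/9). Substituting into each constraint, equality holds for (2) and (5); the remaining constraints have slack.

(2) and (5)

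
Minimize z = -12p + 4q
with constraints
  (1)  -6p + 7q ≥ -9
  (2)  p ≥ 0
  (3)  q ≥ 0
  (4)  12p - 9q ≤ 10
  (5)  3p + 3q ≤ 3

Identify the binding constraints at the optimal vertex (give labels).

(4) and (5)

Vertices and z = -12p + 4q:
  (0, 0) → z = 0
  (0, 1) → z = 4
  (5/6, 0) → z = -10
  (19/21, 2/21) → z = -220/21

The minimum is at (19/21, 2/21). Substituting into each constraint, equality holds for (4) and (5); the remaining constraints have slack.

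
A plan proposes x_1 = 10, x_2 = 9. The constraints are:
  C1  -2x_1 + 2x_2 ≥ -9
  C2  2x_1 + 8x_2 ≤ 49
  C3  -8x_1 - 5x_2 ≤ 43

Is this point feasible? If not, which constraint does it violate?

Constraint C2: 2x_1 + 8x_2 = 92, which is not ≤ 49. All other constraints are satisfied.

not feasible — violates C2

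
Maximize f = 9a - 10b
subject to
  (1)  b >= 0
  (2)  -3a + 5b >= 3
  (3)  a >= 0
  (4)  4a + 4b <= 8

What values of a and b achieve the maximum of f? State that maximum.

a = 7/8, b = 9/8, maximum f = -27/8

Extreme points and f = 9a - 10b:
  (0, 3/5) → f = -6
  (7/8, 9/8) → f = -27/8
  (0, 2) → f = -20

The binding constraints are -3a + 5b = 3 and 4a + 4b = 8.
Solving simultaneously gives a = 7/8, b = 9/8.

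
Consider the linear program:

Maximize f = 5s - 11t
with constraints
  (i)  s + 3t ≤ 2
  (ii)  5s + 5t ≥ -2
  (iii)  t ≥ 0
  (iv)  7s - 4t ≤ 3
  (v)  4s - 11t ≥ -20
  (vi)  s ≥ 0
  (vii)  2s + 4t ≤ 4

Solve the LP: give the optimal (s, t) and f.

The binding constraints are t = 0 and 7s - 4t = 3.
Solving simultaneously gives s = 3/7, t = 0.

s = 3/7, t = 0, maximum f = 15/7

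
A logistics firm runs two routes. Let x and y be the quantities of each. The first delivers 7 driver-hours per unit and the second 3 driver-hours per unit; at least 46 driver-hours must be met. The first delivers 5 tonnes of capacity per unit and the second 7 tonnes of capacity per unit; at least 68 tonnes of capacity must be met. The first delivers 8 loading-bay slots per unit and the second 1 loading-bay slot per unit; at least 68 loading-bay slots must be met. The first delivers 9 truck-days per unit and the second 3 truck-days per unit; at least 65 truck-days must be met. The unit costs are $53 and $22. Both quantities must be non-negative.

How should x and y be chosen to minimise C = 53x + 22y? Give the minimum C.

x = 8, y = 4, minimum C = 512

Feasible corners and C = 53x + 22y:
  (0, 68) → C = 1496
  (68/5, 0) → C = 3604/5
  (8, 4) → C = 512
The feasible region is unbounded (it extends along (0, 1), (1, 0)), but C strictly increases along every unbounded feasible direction, so there is no improving ray and the minimum is attained at a vertex.

The binding constraints are 5x + 7y = 68 and 8x + y = 68.
Solving simultaneously gives x = 8, y = 4.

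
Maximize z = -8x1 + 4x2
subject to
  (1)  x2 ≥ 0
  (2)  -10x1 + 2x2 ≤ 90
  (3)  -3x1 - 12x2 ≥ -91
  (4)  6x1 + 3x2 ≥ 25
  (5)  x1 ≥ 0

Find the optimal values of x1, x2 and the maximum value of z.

Feasible corners and z = -8x1 + 4x2:
  (91/3, 0) → z = -728/3
  (25/6, 0) → z = -100/3
  (3/7, 157/21) → z = 556/21

The optimum lies where -3x1 - 12x2 = -91 and 6x1 + 3x2 = 25.
Solving simultaneously gives x1 = 3/7, x2 = 157/21.

x1 = 3/7, x2 = 157/21, maximum z = 556/21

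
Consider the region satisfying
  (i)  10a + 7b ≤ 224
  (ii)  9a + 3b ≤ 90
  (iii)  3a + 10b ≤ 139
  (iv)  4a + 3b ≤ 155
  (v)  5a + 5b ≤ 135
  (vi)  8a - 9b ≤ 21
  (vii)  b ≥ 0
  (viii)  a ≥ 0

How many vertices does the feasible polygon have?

Intersecting each pair of boundary lines and keeping only the points that satisfy every inequality leaves:
  (161/27, 109/9)
  (291/35, 177/35)
  (0, 139/10)
  (21/8, 0)
  (0, 0)

5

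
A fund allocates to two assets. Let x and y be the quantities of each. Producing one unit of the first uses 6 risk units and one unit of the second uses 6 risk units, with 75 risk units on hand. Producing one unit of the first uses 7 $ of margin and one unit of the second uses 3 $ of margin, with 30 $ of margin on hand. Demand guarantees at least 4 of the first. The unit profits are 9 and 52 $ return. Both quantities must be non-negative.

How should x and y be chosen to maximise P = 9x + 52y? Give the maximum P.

x = 4, y = 2/3, maximum P = 212/3

Vertices and P = 9x + 52y:
  (30/7, 0) → P = 270/7
  (4, 0) → P = 36
  (4, 2/3) → P = 212/3

The binding constraints are 7x + 3y = 30 and x = 4.
Solving simultaneously gives x = 4, y = 2/3.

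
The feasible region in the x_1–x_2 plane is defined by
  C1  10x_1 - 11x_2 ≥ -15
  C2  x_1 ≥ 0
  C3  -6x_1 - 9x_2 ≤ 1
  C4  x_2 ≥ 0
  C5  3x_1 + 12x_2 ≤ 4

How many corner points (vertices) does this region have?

Pairwise boundary intersections that survive every other constraint:
  (0, 0)
  (0, 1/3)
  (4/3, 0)

3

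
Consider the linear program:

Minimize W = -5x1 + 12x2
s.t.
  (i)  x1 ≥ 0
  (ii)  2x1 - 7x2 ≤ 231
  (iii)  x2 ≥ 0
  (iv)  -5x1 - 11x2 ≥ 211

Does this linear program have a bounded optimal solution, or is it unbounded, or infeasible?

The boundaries x1 = 0 and 2x1 - 7x2 = 231 meet at (0, -33), but that point violates x2 ≥ 0. Every candidate vertex is excluded by some other constraint, so the feasible region is empty.

infeasible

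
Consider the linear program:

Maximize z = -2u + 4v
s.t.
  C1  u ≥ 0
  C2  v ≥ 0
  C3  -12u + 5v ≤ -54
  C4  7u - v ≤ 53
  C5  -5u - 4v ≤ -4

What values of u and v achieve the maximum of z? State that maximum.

Corner points and z = -2u + 4v:
  (9/2, 0) → z = -9
  (53/7, 0) → z = -106/7
  (211/23, 258/23) → z = 610/23

The optimum lies where -12u + 5v = -54 and 7u - v = 53.
Solving simultaneously gives u = 211/23, v = 258/23.

u = 211/23, v = 258/23, maximum z = 610/23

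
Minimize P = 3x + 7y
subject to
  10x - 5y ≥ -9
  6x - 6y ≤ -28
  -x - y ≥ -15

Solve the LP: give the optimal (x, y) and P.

Corner points and P = 3x + 7y:
  (43/15, 113/15) → P = 184/3
  (22/5, 53/5) → P = 437/5
  (31/6, 59/6) → P = 253/3

x = 43/15, y = 113/15, minimum P = 184/3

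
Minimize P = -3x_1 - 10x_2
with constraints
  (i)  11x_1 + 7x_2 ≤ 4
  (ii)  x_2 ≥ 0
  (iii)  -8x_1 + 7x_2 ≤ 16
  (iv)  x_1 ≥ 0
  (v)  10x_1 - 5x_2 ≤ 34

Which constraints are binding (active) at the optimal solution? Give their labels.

Feasible corners and P = -3x_1 - 10x_2:
  (4/11, 0) → P = -12/11
  (0, 4/7) → P = -40/7
  (0, 0) → P = 0

The minimum is at (0, 4/7). Substituting into each constraint, equality holds for (i) and (iv); the remaining constraints have slack.

(i) and (iv)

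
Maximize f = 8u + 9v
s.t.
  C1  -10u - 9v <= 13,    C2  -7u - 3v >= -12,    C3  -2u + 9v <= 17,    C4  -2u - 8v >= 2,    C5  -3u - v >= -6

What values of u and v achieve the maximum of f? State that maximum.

Extreme points and f = 8u + 9v:
  (-43/31, 3/31) → f = -317/31
  (67/17, -99/17) → f = -355/17
  (51/25, -19/25) → f = 237/25
  (3, -3) → f = -3

The optimum lies where -7u - 3v = -12 and -2u - 8v = 2.
Solving simultaneously gives u = 51/25, v = -19/25.

u = 51/25, v = -19/25, maximum f = 237/25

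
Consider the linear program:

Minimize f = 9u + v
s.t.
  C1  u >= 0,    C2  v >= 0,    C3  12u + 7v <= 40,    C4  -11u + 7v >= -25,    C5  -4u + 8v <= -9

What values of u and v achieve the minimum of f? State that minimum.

u = 9/4, v = 0, minimum f = 81/4

Vertices and f = 9u + v:
  (25/11, 0) → f = 225/11
  (9/4, 0) → f = 81/4
  (137/60, 1/60) → f = 617/30

At the optimal vertex, v = 0 and -4u + 8v = -9.
Solving simultaneously gives u = 9/4, v = 0.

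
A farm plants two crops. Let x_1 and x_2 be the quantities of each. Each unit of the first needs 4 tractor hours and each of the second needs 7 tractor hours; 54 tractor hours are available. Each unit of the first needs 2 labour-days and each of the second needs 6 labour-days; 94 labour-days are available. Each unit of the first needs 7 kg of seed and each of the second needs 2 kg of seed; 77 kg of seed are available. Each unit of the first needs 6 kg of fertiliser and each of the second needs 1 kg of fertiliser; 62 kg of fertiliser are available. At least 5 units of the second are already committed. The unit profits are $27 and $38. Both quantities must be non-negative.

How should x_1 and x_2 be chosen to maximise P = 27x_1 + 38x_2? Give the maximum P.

The optimum lies where 4x_1 + 7x_2 = 54 and x_2 = 5.
Solving simultaneously gives x_1 = 19/4, x_2 = 5.

x_1 = 19/4, x_2 = 5, maximum P = 1273/4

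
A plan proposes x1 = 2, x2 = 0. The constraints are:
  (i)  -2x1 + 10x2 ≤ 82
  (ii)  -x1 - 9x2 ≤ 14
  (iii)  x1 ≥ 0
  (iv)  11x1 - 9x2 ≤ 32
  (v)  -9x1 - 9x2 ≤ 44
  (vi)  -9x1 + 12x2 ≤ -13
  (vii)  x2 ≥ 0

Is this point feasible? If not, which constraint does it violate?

feasible

(i): -4 ≤ 82 ✓
(ii): -2 ≤ 14 ✓
(iii): 2 ≥ 0 ✓
(iv): 22 ≤ 32 ✓
(v): -18 ≤ 44 ✓
(vi): -18 ≤ -13 ✓
(vii): 0 ≥ 0 ✓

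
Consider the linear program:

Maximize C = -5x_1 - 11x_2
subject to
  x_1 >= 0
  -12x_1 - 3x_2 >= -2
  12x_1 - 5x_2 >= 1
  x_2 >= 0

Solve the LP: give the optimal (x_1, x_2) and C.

x_1 = 1/12, x_2 = 0, maximum C = -5/12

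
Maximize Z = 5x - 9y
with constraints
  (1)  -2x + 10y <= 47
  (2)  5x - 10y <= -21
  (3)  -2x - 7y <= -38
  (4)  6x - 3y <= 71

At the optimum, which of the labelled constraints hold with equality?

Extreme points and Z = 5x - 9y:
  (26/3, 193/30) → Z = -437/30
  (3/2, 5) → Z = -75/2
  (233/55, 232/55) → Z = -923/55

The maximum is at (26/3, 193/30). Substituting into each constraint, equality holds for (1) and (2); the remaining constraints have slack.

(1) and (2)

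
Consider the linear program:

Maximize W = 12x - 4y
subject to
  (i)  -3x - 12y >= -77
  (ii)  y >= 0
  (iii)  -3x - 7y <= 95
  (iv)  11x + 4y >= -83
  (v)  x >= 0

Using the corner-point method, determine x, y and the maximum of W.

Extreme points and W = 12x - 4y:
  (77/3, 0) → W = 308
  (0, 77/12) → W = -77/3
  (0, 0) → W = 0

The binding constraints are -3x - 12y = -77 and y = 0.
Solving simultaneously gives x = 77/3, y = 0.

x = 77/3, y = 0, maximum W = 308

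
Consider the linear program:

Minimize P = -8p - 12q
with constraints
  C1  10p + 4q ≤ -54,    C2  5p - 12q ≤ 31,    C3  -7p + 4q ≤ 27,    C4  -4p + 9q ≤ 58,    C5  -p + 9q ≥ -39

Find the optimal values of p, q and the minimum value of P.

Extreme points and P = -8p - 12q:
  (-131/35, -29/7) → P = 2788/35
  (-81/17, -27/17) → P = 972/17
  (-63/11, -164/33) → P = 1160/11
  (-399/59, -300/59) → P = 6792/59

The binding constraints are 10p + 4q = -54 and -7p + 4q = 27.
Solving simultaneously gives p = -81/17, q = -27/17.

p = -81/17, q = -27/17, minimum P = 972/17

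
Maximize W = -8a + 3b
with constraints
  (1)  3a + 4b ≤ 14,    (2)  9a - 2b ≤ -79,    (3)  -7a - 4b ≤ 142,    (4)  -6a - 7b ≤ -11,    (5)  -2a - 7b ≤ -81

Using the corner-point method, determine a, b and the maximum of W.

a = -18, b = 17, maximum W = 195

Corner points and W = -8a + 3b:
  (-18, 17) → W = 195
  (-226/13, 215/13) → W = 2453/13
  (-35/2, 116/7) → W = 1328/7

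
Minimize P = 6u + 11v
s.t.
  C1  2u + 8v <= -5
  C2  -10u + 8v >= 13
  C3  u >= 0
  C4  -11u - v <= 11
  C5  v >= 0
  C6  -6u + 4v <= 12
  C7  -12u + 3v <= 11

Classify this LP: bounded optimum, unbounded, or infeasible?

The boundaries -10u + 8v = 13 and u = 0 meet at (0, 13/8), but that point violates 2u + 8v ≤ -5. Every candidate vertex is excluded by some other constraint, so the feasible region is empty.

infeasible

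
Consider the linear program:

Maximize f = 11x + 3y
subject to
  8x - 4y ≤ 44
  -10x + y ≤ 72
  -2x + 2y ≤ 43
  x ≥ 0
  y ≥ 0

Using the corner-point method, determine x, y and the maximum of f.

The binding constraints are 8x - 4y = 44 and -2x + 2y = 43.
Solving simultaneously gives x = 65/2, y = 54.

x = 65/2, y = 54, maximum f = 1039/2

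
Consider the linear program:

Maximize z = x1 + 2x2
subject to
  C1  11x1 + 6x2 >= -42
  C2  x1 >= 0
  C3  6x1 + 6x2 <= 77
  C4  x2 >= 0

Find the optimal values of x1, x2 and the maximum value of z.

Corner points and z = x1 + 2x2:
  (0, 77/6) → z = 77/3
  (0, 0) → z = 0
  (77/6, 0) → z = 77/6

x1 = 0, x2 = 77/6, maximum z = 77/3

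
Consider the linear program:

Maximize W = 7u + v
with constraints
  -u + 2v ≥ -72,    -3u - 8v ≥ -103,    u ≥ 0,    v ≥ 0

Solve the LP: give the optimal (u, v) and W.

u = 103/3, v = 0, maximum W = 721/3

Feasible corners and W = 7u + v:
  (0, 103/8) → W = 103/8
  (103/3, 0) → W = 721/3
  (0, 0) → W = 0

At the optimal vertex, -3u - 8v = -103 and v = 0.
Solving simultaneously gives u = 103/3, v = 0.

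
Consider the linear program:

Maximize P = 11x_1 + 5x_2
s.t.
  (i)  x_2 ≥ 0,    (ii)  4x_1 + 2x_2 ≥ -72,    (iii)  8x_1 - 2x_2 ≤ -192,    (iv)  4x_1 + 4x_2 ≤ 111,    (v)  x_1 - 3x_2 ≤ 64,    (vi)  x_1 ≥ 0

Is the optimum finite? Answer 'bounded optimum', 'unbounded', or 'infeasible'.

The boundaries x_2 = 0 and 4x_1 + 4x_2 = 111 meet at (111/4, 0), but that point violates 8x_1 - 2x_2 ≤ -192. Every candidate vertex is excluded by some other constraint, so the feasible region is empty.

infeasible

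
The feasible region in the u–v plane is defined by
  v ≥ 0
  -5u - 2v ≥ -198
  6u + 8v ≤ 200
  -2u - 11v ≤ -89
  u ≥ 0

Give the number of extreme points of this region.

Pairwise boundary intersections that survive every other constraint:
  (744/25, 67/25)
  (0, 25)
  (0, 89/11)

3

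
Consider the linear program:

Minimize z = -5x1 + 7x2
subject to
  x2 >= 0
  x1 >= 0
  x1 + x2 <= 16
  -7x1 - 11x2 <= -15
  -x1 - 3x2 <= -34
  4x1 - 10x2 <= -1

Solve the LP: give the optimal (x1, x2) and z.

x1 = 7, x2 = 9, minimum z = 28

Feasible corners and z = -5x1 + 7x2:
  (0, 16) → z = 112
  (0, 34/3) → z = 238/3
  (7, 9) → z = 28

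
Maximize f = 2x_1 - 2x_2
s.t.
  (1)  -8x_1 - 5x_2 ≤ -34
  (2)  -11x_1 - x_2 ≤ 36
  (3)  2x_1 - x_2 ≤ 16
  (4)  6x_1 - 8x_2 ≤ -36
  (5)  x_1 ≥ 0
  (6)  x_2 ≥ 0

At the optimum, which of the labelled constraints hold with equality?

(3) and (4)

Corner points and f = 2x_1 - 2x_2:
  (46/47, 246/47) → f = -400/47
  (0, 34/5) → f = -68/5
  (82/5, 84/5) → f = -4/5
The feasible region is unbounded (it extends along (0, 1), (1, 2)), but f strictly decreases along every unbounded feasible direction, so there is no improving ray and the maximum is attained at a vertex.

The maximum is at (82/5, 84/5). Substituting into each constraint, equality holds for (3) and (4); the remaining constraints have slack.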